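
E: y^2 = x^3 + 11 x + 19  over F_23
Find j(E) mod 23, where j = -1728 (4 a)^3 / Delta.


Delta = -16(4 a^3 + 27 b^2) mod 23 = 19
-1728 * (4 a)^3 = -1728 * (4*11)^3 mod 23 = 1
j = 1 * 19^(-1) mod 23 = 17

j = 17 (mod 23)


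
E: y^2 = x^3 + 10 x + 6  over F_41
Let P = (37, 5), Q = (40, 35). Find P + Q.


P != Q, so use the chord formula.
s = (y2 - y1) / (x2 - x1) = (30) / (3) mod 41 = 10
x3 = s^2 - x1 - x2 mod 41 = 10^2 - 37 - 40 = 23
y3 = s (x1 - x3) - y1 mod 41 = 10 * (37 - 23) - 5 = 12

P + Q = (23, 12)


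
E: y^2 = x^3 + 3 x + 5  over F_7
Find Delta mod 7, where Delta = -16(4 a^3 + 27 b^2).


4 a^3 + 27 b^2 = 4*3^3 + 27*5^2 = 108 + 675 = 783
Delta = -16 * (783) = -12528
Delta mod 7 = 2

Delta = 2 (mod 7)


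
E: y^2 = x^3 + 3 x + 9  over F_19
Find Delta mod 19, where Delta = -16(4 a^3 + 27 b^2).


4 a^3 + 27 b^2 = 4*3^3 + 27*9^2 = 108 + 2187 = 2295
Delta = -16 * (2295) = -36720
Delta mod 19 = 7

Delta = 7 (mod 19)


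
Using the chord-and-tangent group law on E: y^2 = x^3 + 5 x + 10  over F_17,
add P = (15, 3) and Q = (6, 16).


P != Q, so use the chord formula.
s = (y2 - y1) / (x2 - x1) = (13) / (8) mod 17 = 8
x3 = s^2 - x1 - x2 mod 17 = 8^2 - 15 - 6 = 9
y3 = s (x1 - x3) - y1 mod 17 = 8 * (15 - 9) - 3 = 11

P + Q = (9, 11)


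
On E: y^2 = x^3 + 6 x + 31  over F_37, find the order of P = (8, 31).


Compute successive multiples of P until we hit O:
  1P = (8, 31)
  2P = (25, 9)
  3P = (30, 4)
  4P = (20, 14)
  5P = (20, 23)
  6P = (30, 33)
  7P = (25, 28)
  8P = (8, 6)
  ... (continuing to 9P)
  9P = O

ord(P) = 9


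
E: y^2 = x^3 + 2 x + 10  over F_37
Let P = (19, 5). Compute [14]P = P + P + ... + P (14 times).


k = 14 = 1110_2 (binary, LSB first: 0111)
Double-and-add from P = (19, 5):
  bit 0 = 0: acc unchanged = O
  bit 1 = 1: acc = O + (33, 30) = (33, 30)
  bit 2 = 1: acc = (33, 30) + (20, 24) = (28, 15)
  bit 3 = 1: acc = (28, 15) + (22, 3) = (28, 22)

14P = (28, 22)


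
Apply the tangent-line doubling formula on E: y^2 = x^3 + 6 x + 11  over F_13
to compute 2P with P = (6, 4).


Doubling: s = (3 x1^2 + a) / (2 y1)
s = (3*6^2 + 6) / (2*4) mod 13 = 11
x3 = s^2 - 2 x1 mod 13 = 11^2 - 2*6 = 5
y3 = s (x1 - x3) - y1 mod 13 = 11 * (6 - 5) - 4 = 7

2P = (5, 7)


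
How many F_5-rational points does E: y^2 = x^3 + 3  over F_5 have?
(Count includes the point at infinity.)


For each x in F_5, count y with y^2 = x^3 + 0 x + 3 mod 5:
  x = 1: RHS = 4, y in [2, 3]  -> 2 point(s)
  x = 2: RHS = 1, y in [1, 4]  -> 2 point(s)
  x = 3: RHS = 0, y in [0]  -> 1 point(s)
Affine points: 5. Add the point at infinity: total = 6.

#E(F_5) = 6


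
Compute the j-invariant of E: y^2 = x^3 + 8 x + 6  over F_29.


Delta = -16(4 a^3 + 27 b^2) mod 29 = 23
-1728 * (4 a)^3 = -1728 * (4*8)^3 mod 29 = 5
j = 5 * 23^(-1) mod 29 = 4

j = 4 (mod 29)


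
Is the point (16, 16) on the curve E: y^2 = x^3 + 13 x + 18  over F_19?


Check whether y^2 = x^3 + 13 x + 18 (mod 19) for (x, y) = (16, 16).
LHS: y^2 = 16^2 mod 19 = 9
RHS: x^3 + 13 x + 18 = 16^3 + 13*16 + 18 mod 19 = 9
LHS = RHS

Yes, on the curve


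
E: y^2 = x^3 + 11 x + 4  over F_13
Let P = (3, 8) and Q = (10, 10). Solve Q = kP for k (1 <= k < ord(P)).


Enumerate multiples of P until we hit Q = (10, 10):
  1P = (3, 8)
  2P = (10, 3)
  3P = (9, 0)
  4P = (10, 10)
Match found at i = 4.

k = 4


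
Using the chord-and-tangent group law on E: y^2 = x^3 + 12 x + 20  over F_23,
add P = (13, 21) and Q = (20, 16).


P != Q, so use the chord formula.
s = (y2 - y1) / (x2 - x1) = (18) / (7) mod 23 = 19
x3 = s^2 - x1 - x2 mod 23 = 19^2 - 13 - 20 = 6
y3 = s (x1 - x3) - y1 mod 23 = 19 * (13 - 6) - 21 = 20

P + Q = (6, 20)


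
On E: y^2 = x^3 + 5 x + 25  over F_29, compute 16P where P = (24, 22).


k = 16 = 10000_2 (binary, LSB first: 00001)
Double-and-add from P = (24, 22):
  bit 0 = 0: acc unchanged = O
  bit 1 = 0: acc unchanged = O
  bit 2 = 0: acc unchanged = O
  bit 3 = 0: acc unchanged = O
  bit 4 = 1: acc = O + (5, 1) = (5, 1)

16P = (5, 1)


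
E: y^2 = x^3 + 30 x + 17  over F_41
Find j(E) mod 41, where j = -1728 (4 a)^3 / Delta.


Delta = -16(4 a^3 + 27 b^2) mod 41 = 24
-1728 * (4 a)^3 = -1728 * (4*30)^3 mod 41 = 39
j = 39 * 24^(-1) mod 41 = 17

j = 17 (mod 41)


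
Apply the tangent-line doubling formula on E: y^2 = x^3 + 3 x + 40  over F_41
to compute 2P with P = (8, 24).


Doubling: s = (3 x1^2 + a) / (2 y1)
s = (3*8^2 + 3) / (2*24) mod 41 = 22
x3 = s^2 - 2 x1 mod 41 = 22^2 - 2*8 = 17
y3 = s (x1 - x3) - y1 mod 41 = 22 * (8 - 17) - 24 = 24

2P = (17, 24)


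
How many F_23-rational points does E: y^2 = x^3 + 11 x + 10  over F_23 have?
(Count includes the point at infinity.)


For each x in F_23, count y with y^2 = x^3 + 11 x + 10 mod 23:
  x = 3: RHS = 1, y in [1, 22]  -> 2 point(s)
  x = 4: RHS = 3, y in [7, 16]  -> 2 point(s)
  x = 5: RHS = 6, y in [11, 12]  -> 2 point(s)
  x = 6: RHS = 16, y in [4, 19]  -> 2 point(s)
  x = 7: RHS = 16, y in [4, 19]  -> 2 point(s)
  x = 8: RHS = 12, y in [9, 14]  -> 2 point(s)
  x = 10: RHS = 16, y in [4, 19]  -> 2 point(s)
  x = 11: RHS = 13, y in [6, 17]  -> 2 point(s)
  x = 13: RHS = 4, y in [2, 21]  -> 2 point(s)
  x = 15: RHS = 8, y in [10, 13]  -> 2 point(s)
  x = 16: RHS = 4, y in [2, 21]  -> 2 point(s)
  x = 17: RHS = 4, y in [2, 21]  -> 2 point(s)
  x = 21: RHS = 3, y in [7, 16]  -> 2 point(s)
Affine points: 26. Add the point at infinity: total = 27.

#E(F_23) = 27


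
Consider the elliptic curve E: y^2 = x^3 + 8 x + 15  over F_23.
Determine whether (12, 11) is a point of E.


Check whether y^2 = x^3 + 8 x + 15 (mod 23) for (x, y) = (12, 11).
LHS: y^2 = 11^2 mod 23 = 6
RHS: x^3 + 8 x + 15 = 12^3 + 8*12 + 15 mod 23 = 22
LHS != RHS

No, not on the curve


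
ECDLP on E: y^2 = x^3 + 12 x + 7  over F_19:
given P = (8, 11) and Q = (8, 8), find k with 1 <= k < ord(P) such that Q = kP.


Enumerate multiples of P until we hit Q = (8, 8):
  1P = (8, 11)
  2P = (10, 5)
  3P = (10, 14)
  4P = (8, 8)
Match found at i = 4.

k = 4


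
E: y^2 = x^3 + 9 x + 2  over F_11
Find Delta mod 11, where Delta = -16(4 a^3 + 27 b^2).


4 a^3 + 27 b^2 = 4*9^3 + 27*2^2 = 2916 + 108 = 3024
Delta = -16 * (3024) = -48384
Delta mod 11 = 5

Delta = 5 (mod 11)


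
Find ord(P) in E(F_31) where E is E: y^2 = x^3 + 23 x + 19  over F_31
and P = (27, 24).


Compute successive multiples of P until we hit O:
  1P = (27, 24)
  2P = (13, 29)
  3P = (9, 5)
  4P = (23, 25)
  5P = (14, 27)
  6P = (15, 9)
  7P = (8, 23)
  8P = (10, 3)
  ... (continuing to 31P)
  31P = O

ord(P) = 31


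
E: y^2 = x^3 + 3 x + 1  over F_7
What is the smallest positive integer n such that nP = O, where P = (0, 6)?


Compute successive multiples of P until we hit O:
  1P = (0, 6)
  2P = (4, 0)
  3P = (0, 1)
  4P = O

ord(P) = 4


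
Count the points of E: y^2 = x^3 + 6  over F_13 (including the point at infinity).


For each x in F_13, count y with y^2 = x^3 + 0 x + 6 mod 13:
  x = 2: RHS = 1, y in [1, 12]  -> 2 point(s)
  x = 5: RHS = 1, y in [1, 12]  -> 2 point(s)
  x = 6: RHS = 1, y in [1, 12]  -> 2 point(s)
Affine points: 6. Add the point at infinity: total = 7.

#E(F_13) = 7


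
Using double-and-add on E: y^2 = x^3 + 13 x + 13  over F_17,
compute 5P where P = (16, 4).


k = 5 = 101_2 (binary, LSB first: 101)
Double-and-add from P = (16, 4):
  bit 0 = 1: acc = O + (16, 4) = (16, 4)
  bit 1 = 0: acc unchanged = (16, 4)
  bit 2 = 1: acc = (16, 4) + (6, 1) = (16, 13)

5P = (16, 13)


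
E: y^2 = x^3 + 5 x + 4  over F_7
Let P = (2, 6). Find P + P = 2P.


Doubling: s = (3 x1^2 + a) / (2 y1)
s = (3*2^2 + 5) / (2*6) mod 7 = 2
x3 = s^2 - 2 x1 mod 7 = 2^2 - 2*2 = 0
y3 = s (x1 - x3) - y1 mod 7 = 2 * (2 - 0) - 6 = 5

2P = (0, 5)


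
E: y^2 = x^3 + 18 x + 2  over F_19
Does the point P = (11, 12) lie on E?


Check whether y^2 = x^3 + 18 x + 2 (mod 19) for (x, y) = (11, 12).
LHS: y^2 = 12^2 mod 19 = 11
RHS: x^3 + 18 x + 2 = 11^3 + 18*11 + 2 mod 19 = 11
LHS = RHS

Yes, on the curve


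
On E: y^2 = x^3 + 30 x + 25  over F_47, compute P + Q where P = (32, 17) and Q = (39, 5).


P != Q, so use the chord formula.
s = (y2 - y1) / (x2 - x1) = (35) / (7) mod 47 = 5
x3 = s^2 - x1 - x2 mod 47 = 5^2 - 32 - 39 = 1
y3 = s (x1 - x3) - y1 mod 47 = 5 * (32 - 1) - 17 = 44

P + Q = (1, 44)


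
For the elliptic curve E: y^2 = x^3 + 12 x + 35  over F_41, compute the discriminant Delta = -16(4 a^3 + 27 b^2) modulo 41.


4 a^3 + 27 b^2 = 4*12^3 + 27*35^2 = 6912 + 33075 = 39987
Delta = -16 * (39987) = -639792
Delta mod 41 = 13

Delta = 13 (mod 41)


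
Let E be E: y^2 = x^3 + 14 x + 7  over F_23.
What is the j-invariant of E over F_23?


Delta = -16(4 a^3 + 27 b^2) mod 23 = 4
-1728 * (4 a)^3 = -1728 * (4*14)^3 mod 23 = 13
j = 13 * 4^(-1) mod 23 = 9

j = 9 (mod 23)


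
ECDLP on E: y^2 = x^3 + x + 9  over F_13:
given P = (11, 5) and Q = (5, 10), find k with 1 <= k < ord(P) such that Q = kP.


Enumerate multiples of P until we hit Q = (5, 10):
  1P = (11, 5)
  2P = (4, 8)
  3P = (8, 3)
  4P = (6, 7)
  5P = (5, 3)
  6P = (0, 3)
  7P = (3, 0)
  8P = (0, 10)
  9P = (5, 10)
Match found at i = 9.

k = 9


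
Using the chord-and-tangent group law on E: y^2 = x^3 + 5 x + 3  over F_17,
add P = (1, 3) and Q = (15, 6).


P != Q, so use the chord formula.
s = (y2 - y1) / (x2 - x1) = (3) / (14) mod 17 = 16
x3 = s^2 - x1 - x2 mod 17 = 16^2 - 1 - 15 = 2
y3 = s (x1 - x3) - y1 mod 17 = 16 * (1 - 2) - 3 = 15

P + Q = (2, 15)


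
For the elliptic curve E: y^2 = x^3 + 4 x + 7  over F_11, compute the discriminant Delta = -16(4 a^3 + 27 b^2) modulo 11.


4 a^3 + 27 b^2 = 4*4^3 + 27*7^2 = 256 + 1323 = 1579
Delta = -16 * (1579) = -25264
Delta mod 11 = 3

Delta = 3 (mod 11)


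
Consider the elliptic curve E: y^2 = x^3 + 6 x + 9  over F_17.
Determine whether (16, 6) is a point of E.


Check whether y^2 = x^3 + 6 x + 9 (mod 17) for (x, y) = (16, 6).
LHS: y^2 = 6^2 mod 17 = 2
RHS: x^3 + 6 x + 9 = 16^3 + 6*16 + 9 mod 17 = 2
LHS = RHS

Yes, on the curve


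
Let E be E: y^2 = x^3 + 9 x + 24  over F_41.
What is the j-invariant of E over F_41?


Delta = -16(4 a^3 + 27 b^2) mod 41 = 40
-1728 * (4 a)^3 = -1728 * (4*9)^3 mod 41 = 12
j = 12 * 40^(-1) mod 41 = 29

j = 29 (mod 41)


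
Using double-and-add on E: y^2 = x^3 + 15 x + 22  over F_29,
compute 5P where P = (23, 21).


k = 5 = 101_2 (binary, LSB first: 101)
Double-and-add from P = (23, 21):
  bit 0 = 1: acc = O + (23, 21) = (23, 21)
  bit 1 = 0: acc unchanged = (23, 21)
  bit 2 = 1: acc = (23, 21) + (6, 3) = (24, 24)

5P = (24, 24)


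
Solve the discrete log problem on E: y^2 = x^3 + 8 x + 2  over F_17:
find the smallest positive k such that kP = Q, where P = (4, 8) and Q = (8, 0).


Enumerate multiples of P until we hit Q = (8, 0):
  1P = (4, 8)
  2P = (0, 6)
  3P = (9, 15)
  4P = (8, 0)
Match found at i = 4.

k = 4


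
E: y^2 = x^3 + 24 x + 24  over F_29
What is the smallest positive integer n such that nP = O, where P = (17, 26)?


Compute successive multiples of P until we hit O:
  1P = (17, 26)
  2P = (0, 16)
  3P = (28, 17)
  4P = (6, 23)
  5P = (2, 15)
  6P = (1, 7)
  7P = (20, 23)
  8P = (22, 8)
  ... (continuing to 33P)
  33P = O

ord(P) = 33


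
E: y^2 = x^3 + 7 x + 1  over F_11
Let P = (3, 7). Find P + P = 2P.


Doubling: s = (3 x1^2 + a) / (2 y1)
s = (3*3^2 + 7) / (2*7) mod 11 = 4
x3 = s^2 - 2 x1 mod 11 = 4^2 - 2*3 = 10
y3 = s (x1 - x3) - y1 mod 11 = 4 * (3 - 10) - 7 = 9

2P = (10, 9)


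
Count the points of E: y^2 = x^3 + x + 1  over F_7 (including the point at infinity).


For each x in F_7, count y with y^2 = x^3 + 1 x + 1 mod 7:
  x = 0: RHS = 1, y in [1, 6]  -> 2 point(s)
  x = 2: RHS = 4, y in [2, 5]  -> 2 point(s)
Affine points: 4. Add the point at infinity: total = 5.

#E(F_7) = 5


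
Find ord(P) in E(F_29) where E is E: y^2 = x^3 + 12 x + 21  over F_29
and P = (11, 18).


Compute successive multiples of P until we hit O:
  1P = (11, 18)
  2P = (13, 24)
  3P = (14, 2)
  4P = (26, 4)
  5P = (22, 0)
  6P = (26, 25)
  7P = (14, 27)
  8P = (13, 5)
  ... (continuing to 10P)
  10P = O

ord(P) = 10


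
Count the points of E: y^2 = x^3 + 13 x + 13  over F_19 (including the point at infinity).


For each x in F_19, count y with y^2 = x^3 + 13 x + 13 mod 19:
  x = 2: RHS = 9, y in [3, 16]  -> 2 point(s)
  x = 9: RHS = 4, y in [2, 17]  -> 2 point(s)
  x = 11: RHS = 5, y in [9, 10]  -> 2 point(s)
  x = 12: RHS = 16, y in [4, 15]  -> 2 point(s)
  x = 13: RHS = 4, y in [2, 17]  -> 2 point(s)
  x = 15: RHS = 11, y in [7, 12]  -> 2 point(s)
  x = 16: RHS = 4, y in [2, 17]  -> 2 point(s)
  x = 17: RHS = 17, y in [6, 13]  -> 2 point(s)
Affine points: 16. Add the point at infinity: total = 17.

#E(F_19) = 17


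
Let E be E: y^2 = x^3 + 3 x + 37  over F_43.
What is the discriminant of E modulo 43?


4 a^3 + 27 b^2 = 4*3^3 + 27*37^2 = 108 + 36963 = 37071
Delta = -16 * (37071) = -593136
Delta mod 43 = 6

Delta = 6 (mod 43)


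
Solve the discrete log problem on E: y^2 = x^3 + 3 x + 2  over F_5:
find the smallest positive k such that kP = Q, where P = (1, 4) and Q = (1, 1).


Enumerate multiples of P until we hit Q = (1, 1):
  1P = (1, 4)
  2P = (2, 4)
  3P = (2, 1)
  4P = (1, 1)
Match found at i = 4.

k = 4


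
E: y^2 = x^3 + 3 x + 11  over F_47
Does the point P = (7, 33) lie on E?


Check whether y^2 = x^3 + 3 x + 11 (mod 47) for (x, y) = (7, 33).
LHS: y^2 = 33^2 mod 47 = 8
RHS: x^3 + 3 x + 11 = 7^3 + 3*7 + 11 mod 47 = 46
LHS != RHS

No, not on the curve


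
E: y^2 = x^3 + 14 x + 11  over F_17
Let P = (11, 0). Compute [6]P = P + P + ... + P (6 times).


k = 6 = 110_2 (binary, LSB first: 011)
Double-and-add from P = (11, 0):
  bit 0 = 0: acc unchanged = O
  bit 1 = 1: acc = O + O = O
  bit 2 = 1: acc = O + O = O

6P = O


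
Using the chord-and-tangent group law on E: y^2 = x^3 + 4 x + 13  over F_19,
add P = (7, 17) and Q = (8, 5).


P != Q, so use the chord formula.
s = (y2 - y1) / (x2 - x1) = (7) / (1) mod 19 = 7
x3 = s^2 - x1 - x2 mod 19 = 7^2 - 7 - 8 = 15
y3 = s (x1 - x3) - y1 mod 19 = 7 * (7 - 15) - 17 = 3

P + Q = (15, 3)


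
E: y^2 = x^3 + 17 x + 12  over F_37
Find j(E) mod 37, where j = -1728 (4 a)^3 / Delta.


Delta = -16(4 a^3 + 27 b^2) mod 37 = 20
-1728 * (4 a)^3 = -1728 * (4*17)^3 mod 37 = 29
j = 29 * 20^(-1) mod 37 = 7

j = 7 (mod 37)


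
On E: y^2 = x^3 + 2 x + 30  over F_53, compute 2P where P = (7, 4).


Doubling: s = (3 x1^2 + a) / (2 y1)
s = (3*7^2 + 2) / (2*4) mod 53 = 12
x3 = s^2 - 2 x1 mod 53 = 12^2 - 2*7 = 24
y3 = s (x1 - x3) - y1 mod 53 = 12 * (7 - 24) - 4 = 4

2P = (24, 4)


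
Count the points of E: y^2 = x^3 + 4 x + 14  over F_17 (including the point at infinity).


For each x in F_17, count y with y^2 = x^3 + 4 x + 14 mod 17:
  x = 1: RHS = 2, y in [6, 11]  -> 2 point(s)
  x = 2: RHS = 13, y in [8, 9]  -> 2 point(s)
  x = 3: RHS = 2, y in [6, 11]  -> 2 point(s)
  x = 4: RHS = 9, y in [3, 14]  -> 2 point(s)
  x = 6: RHS = 16, y in [4, 13]  -> 2 point(s)
  x = 10: RHS = 0, y in [0]  -> 1 point(s)
  x = 13: RHS = 2, y in [6, 11]  -> 2 point(s)
  x = 14: RHS = 9, y in [3, 14]  -> 2 point(s)
  x = 15: RHS = 15, y in [7, 10]  -> 2 point(s)
  x = 16: RHS = 9, y in [3, 14]  -> 2 point(s)
Affine points: 19. Add the point at infinity: total = 20.

#E(F_17) = 20


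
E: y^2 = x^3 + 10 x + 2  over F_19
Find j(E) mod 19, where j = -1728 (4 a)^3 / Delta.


Delta = -16(4 a^3 + 27 b^2) mod 19 = 12
-1728 * (4 a)^3 = -1728 * (4*10)^3 mod 19 = 8
j = 8 * 12^(-1) mod 19 = 7

j = 7 (mod 19)


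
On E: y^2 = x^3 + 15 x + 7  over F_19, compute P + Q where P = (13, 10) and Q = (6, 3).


P != Q, so use the chord formula.
s = (y2 - y1) / (x2 - x1) = (12) / (12) mod 19 = 1
x3 = s^2 - x1 - x2 mod 19 = 1^2 - 13 - 6 = 1
y3 = s (x1 - x3) - y1 mod 19 = 1 * (13 - 1) - 10 = 2

P + Q = (1, 2)


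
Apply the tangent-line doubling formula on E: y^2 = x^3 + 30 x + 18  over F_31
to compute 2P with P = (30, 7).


Doubling: s = (3 x1^2 + a) / (2 y1)
s = (3*30^2 + 30) / (2*7) mod 31 = 9
x3 = s^2 - 2 x1 mod 31 = 9^2 - 2*30 = 21
y3 = s (x1 - x3) - y1 mod 31 = 9 * (30 - 21) - 7 = 12

2P = (21, 12)


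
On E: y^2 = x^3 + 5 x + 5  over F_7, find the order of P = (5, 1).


Compute successive multiples of P until we hit O:
  1P = (5, 1)
  2P = (1, 5)
  3P = (2, 3)
  4P = (2, 4)
  5P = (1, 2)
  6P = (5, 6)
  7P = O

ord(P) = 7


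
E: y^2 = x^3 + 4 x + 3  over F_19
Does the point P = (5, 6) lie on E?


Check whether y^2 = x^3 + 4 x + 3 (mod 19) for (x, y) = (5, 6).
LHS: y^2 = 6^2 mod 19 = 17
RHS: x^3 + 4 x + 3 = 5^3 + 4*5 + 3 mod 19 = 15
LHS != RHS

No, not on the curve


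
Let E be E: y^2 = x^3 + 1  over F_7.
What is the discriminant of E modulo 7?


4 a^3 + 27 b^2 = 4*0^3 + 27*1^2 = 0 + 27 = 27
Delta = -16 * (27) = -432
Delta mod 7 = 2

Delta = 2 (mod 7)


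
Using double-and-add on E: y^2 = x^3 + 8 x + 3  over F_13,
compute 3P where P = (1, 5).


k = 3 = 11_2 (binary, LSB first: 11)
Double-and-add from P = (1, 5):
  bit 0 = 1: acc = O + (1, 5) = (1, 5)
  bit 1 = 1: acc = (1, 5) + (10, 2) = (5, 5)

3P = (5, 5)


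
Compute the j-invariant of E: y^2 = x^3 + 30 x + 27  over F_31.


Delta = -16(4 a^3 + 27 b^2) mod 31 = 3
-1728 * (4 a)^3 = -1728 * (4*30)^3 mod 31 = 15
j = 15 * 3^(-1) mod 31 = 5

j = 5 (mod 31)


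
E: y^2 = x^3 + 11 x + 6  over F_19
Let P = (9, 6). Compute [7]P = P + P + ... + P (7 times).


k = 7 = 111_2 (binary, LSB first: 111)
Double-and-add from P = (9, 6):
  bit 0 = 1: acc = O + (9, 6) = (9, 6)
  bit 1 = 1: acc = (9, 6) + (2, 6) = (8, 13)
  bit 2 = 1: acc = (8, 13) + (13, 3) = (2, 13)

7P = (2, 13)


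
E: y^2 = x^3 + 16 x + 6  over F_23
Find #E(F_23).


For each x in F_23, count y with y^2 = x^3 + 16 x + 6 mod 23:
  x = 0: RHS = 6, y in [11, 12]  -> 2 point(s)
  x = 1: RHS = 0, y in [0]  -> 1 point(s)
  x = 2: RHS = 0, y in [0]  -> 1 point(s)
  x = 3: RHS = 12, y in [9, 14]  -> 2 point(s)
  x = 5: RHS = 4, y in [2, 21]  -> 2 point(s)
  x = 7: RHS = 1, y in [1, 22]  -> 2 point(s)
  x = 8: RHS = 2, y in [5, 18]  -> 2 point(s)
  x = 10: RHS = 16, y in [4, 19]  -> 2 point(s)
  x = 11: RHS = 18, y in [8, 15]  -> 2 point(s)
  x = 17: RHS = 16, y in [4, 19]  -> 2 point(s)
  x = 18: RHS = 8, y in [10, 13]  -> 2 point(s)
  x = 19: RHS = 16, y in [4, 19]  -> 2 point(s)
  x = 20: RHS = 0, y in [0]  -> 1 point(s)
  x = 21: RHS = 12, y in [9, 14]  -> 2 point(s)
  x = 22: RHS = 12, y in [9, 14]  -> 2 point(s)
Affine points: 27. Add the point at infinity: total = 28.

#E(F_23) = 28


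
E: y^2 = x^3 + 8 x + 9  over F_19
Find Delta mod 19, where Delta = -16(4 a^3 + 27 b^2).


4 a^3 + 27 b^2 = 4*8^3 + 27*9^2 = 2048 + 2187 = 4235
Delta = -16 * (4235) = -67760
Delta mod 19 = 13

Delta = 13 (mod 19)


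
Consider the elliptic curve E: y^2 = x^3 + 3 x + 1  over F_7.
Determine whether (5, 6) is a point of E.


Check whether y^2 = x^3 + 3 x + 1 (mod 7) for (x, y) = (5, 6).
LHS: y^2 = 6^2 mod 7 = 1
RHS: x^3 + 3 x + 1 = 5^3 + 3*5 + 1 mod 7 = 1
LHS = RHS

Yes, on the curve


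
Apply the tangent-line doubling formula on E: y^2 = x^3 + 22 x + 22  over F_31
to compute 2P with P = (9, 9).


Doubling: s = (3 x1^2 + a) / (2 y1)
s = (3*9^2 + 22) / (2*9) mod 31 = 13
x3 = s^2 - 2 x1 mod 31 = 13^2 - 2*9 = 27
y3 = s (x1 - x3) - y1 mod 31 = 13 * (9 - 27) - 9 = 5

2P = (27, 5)


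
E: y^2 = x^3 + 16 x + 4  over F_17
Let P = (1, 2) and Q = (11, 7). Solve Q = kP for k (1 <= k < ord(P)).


Enumerate multiples of P until we hit Q = (11, 7):
  1P = (1, 2)
  2P = (11, 10)
  3P = (7, 0)
  4P = (11, 7)
Match found at i = 4.

k = 4


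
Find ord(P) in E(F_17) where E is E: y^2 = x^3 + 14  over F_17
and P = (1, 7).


Compute successive multiples of P until we hit O:
  1P = (1, 7)
  2P = (16, 8)
  3P = (13, 16)
  4P = (11, 11)
  5P = (14, 15)
  6P = (6, 3)
  7P = (12, 12)
  8P = (8, 13)
  ... (continuing to 18P)
  18P = O

ord(P) = 18


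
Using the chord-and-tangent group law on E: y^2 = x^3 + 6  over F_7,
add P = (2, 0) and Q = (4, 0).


P != Q, so use the chord formula.
s = (y2 - y1) / (x2 - x1) = (0) / (2) mod 7 = 0
x3 = s^2 - x1 - x2 mod 7 = 0^2 - 2 - 4 = 1
y3 = s (x1 - x3) - y1 mod 7 = 0 * (2 - 1) - 0 = 0

P + Q = (1, 0)


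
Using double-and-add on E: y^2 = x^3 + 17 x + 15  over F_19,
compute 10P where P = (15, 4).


k = 10 = 1010_2 (binary, LSB first: 0101)
Double-and-add from P = (15, 4):
  bit 0 = 0: acc unchanged = O
  bit 1 = 1: acc = O + (9, 2) = (9, 2)
  bit 2 = 0: acc unchanged = (9, 2)
  bit 3 = 1: acc = (9, 2) + (3, 13) = (13, 18)

10P = (13, 18)


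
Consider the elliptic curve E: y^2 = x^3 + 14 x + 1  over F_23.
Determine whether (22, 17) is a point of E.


Check whether y^2 = x^3 + 14 x + 1 (mod 23) for (x, y) = (22, 17).
LHS: y^2 = 17^2 mod 23 = 13
RHS: x^3 + 14 x + 1 = 22^3 + 14*22 + 1 mod 23 = 9
LHS != RHS

No, not on the curve


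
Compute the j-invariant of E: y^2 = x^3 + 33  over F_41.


Delta = -16(4 a^3 + 27 b^2) mod 41 = 27
-1728 * (4 a)^3 = -1728 * (4*0)^3 mod 41 = 0
j = 0 * 27^(-1) mod 41 = 0

j = 0 (mod 41)


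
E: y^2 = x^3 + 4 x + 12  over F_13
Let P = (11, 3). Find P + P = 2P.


Doubling: s = (3 x1^2 + a) / (2 y1)
s = (3*11^2 + 4) / (2*3) mod 13 = 7
x3 = s^2 - 2 x1 mod 13 = 7^2 - 2*11 = 1
y3 = s (x1 - x3) - y1 mod 13 = 7 * (11 - 1) - 3 = 2

2P = (1, 2)


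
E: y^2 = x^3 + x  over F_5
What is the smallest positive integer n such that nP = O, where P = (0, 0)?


Compute successive multiples of P until we hit O:
  1P = (0, 0)
  2P = O

ord(P) = 2


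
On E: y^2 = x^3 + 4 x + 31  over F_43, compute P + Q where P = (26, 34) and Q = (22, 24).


P != Q, so use the chord formula.
s = (y2 - y1) / (x2 - x1) = (33) / (39) mod 43 = 24
x3 = s^2 - x1 - x2 mod 43 = 24^2 - 26 - 22 = 12
y3 = s (x1 - x3) - y1 mod 43 = 24 * (26 - 12) - 34 = 1

P + Q = (12, 1)


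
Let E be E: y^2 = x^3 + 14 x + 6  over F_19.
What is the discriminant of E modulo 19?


4 a^3 + 27 b^2 = 4*14^3 + 27*6^2 = 10976 + 972 = 11948
Delta = -16 * (11948) = -191168
Delta mod 19 = 10

Delta = 10 (mod 19)


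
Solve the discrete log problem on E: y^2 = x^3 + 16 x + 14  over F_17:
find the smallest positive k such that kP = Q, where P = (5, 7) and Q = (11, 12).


Enumerate multiples of P until we hit Q = (11, 12):
  1P = (5, 7)
  2P = (11, 5)
  3P = (3, 15)
  4P = (8, 5)
  5P = (12, 9)
  6P = (15, 12)
  7P = (10, 16)
  8P = (10, 1)
  9P = (15, 5)
  10P = (12, 8)
  11P = (8, 12)
  12P = (3, 2)
  13P = (11, 12)
Match found at i = 13.

k = 13


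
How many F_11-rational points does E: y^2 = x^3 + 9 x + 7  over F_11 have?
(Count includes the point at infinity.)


For each x in F_11, count y with y^2 = x^3 + 9 x + 7 mod 11:
  x = 2: RHS = 0, y in [0]  -> 1 point(s)
  x = 5: RHS = 1, y in [1, 10]  -> 2 point(s)
  x = 9: RHS = 3, y in [5, 6]  -> 2 point(s)
Affine points: 5. Add the point at infinity: total = 6.

#E(F_11) = 6


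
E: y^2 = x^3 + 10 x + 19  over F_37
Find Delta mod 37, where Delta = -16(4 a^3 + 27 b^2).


4 a^3 + 27 b^2 = 4*10^3 + 27*19^2 = 4000 + 9747 = 13747
Delta = -16 * (13747) = -219952
Delta mod 37 = 13

Delta = 13 (mod 37)


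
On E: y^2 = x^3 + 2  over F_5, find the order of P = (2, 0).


Compute successive multiples of P until we hit O:
  1P = (2, 0)
  2P = O

ord(P) = 2


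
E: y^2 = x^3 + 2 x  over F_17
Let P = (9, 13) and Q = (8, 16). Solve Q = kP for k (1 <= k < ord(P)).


Enumerate multiples of P until we hit Q = (8, 16):
  1P = (9, 13)
  2P = (8, 1)
  3P = (8, 16)
Match found at i = 3.

k = 3


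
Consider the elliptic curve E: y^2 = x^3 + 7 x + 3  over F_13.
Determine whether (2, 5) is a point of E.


Check whether y^2 = x^3 + 7 x + 3 (mod 13) for (x, y) = (2, 5).
LHS: y^2 = 5^2 mod 13 = 12
RHS: x^3 + 7 x + 3 = 2^3 + 7*2 + 3 mod 13 = 12
LHS = RHS

Yes, on the curve


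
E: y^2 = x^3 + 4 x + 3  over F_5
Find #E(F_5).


For each x in F_5, count y with y^2 = x^3 + 4 x + 3 mod 5:
  x = 2: RHS = 4, y in [2, 3]  -> 2 point(s)
Affine points: 2. Add the point at infinity: total = 3.

#E(F_5) = 3


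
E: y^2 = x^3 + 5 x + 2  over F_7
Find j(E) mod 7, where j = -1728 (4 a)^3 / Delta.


Delta = -16(4 a^3 + 27 b^2) mod 7 = 2
-1728 * (4 a)^3 = -1728 * (4*5)^3 mod 7 = 6
j = 6 * 2^(-1) mod 7 = 3

j = 3 (mod 7)


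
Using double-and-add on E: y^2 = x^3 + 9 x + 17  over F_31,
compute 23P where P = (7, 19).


k = 23 = 10111_2 (binary, LSB first: 11101)
Double-and-add from P = (7, 19):
  bit 0 = 1: acc = O + (7, 19) = (7, 19)
  bit 1 = 1: acc = (7, 19) + (5, 30) = (26, 8)
  bit 2 = 1: acc = (26, 8) + (18, 20) = (28, 26)
  bit 3 = 0: acc unchanged = (28, 26)
  bit 4 = 1: acc = (28, 26) + (30, 21) = (18, 11)

23P = (18, 11)


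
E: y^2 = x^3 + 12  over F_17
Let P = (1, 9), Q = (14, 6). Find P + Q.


P != Q, so use the chord formula.
s = (y2 - y1) / (x2 - x1) = (14) / (13) mod 17 = 5
x3 = s^2 - x1 - x2 mod 17 = 5^2 - 1 - 14 = 10
y3 = s (x1 - x3) - y1 mod 17 = 5 * (1 - 10) - 9 = 14

P + Q = (10, 14)


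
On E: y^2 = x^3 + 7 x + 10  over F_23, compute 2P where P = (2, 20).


Doubling: s = (3 x1^2 + a) / (2 y1)
s = (3*2^2 + 7) / (2*20) mod 23 = 16
x3 = s^2 - 2 x1 mod 23 = 16^2 - 2*2 = 22
y3 = s (x1 - x3) - y1 mod 23 = 16 * (2 - 22) - 20 = 5

2P = (22, 5)


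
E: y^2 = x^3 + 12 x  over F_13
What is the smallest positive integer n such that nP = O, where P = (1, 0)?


Compute successive multiples of P until we hit O:
  1P = (1, 0)
  2P = O

ord(P) = 2


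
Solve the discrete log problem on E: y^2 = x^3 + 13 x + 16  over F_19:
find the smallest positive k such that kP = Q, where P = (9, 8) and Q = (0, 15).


Enumerate multiples of P until we hit Q = (0, 15):
  1P = (9, 8)
  2P = (10, 14)
  3P = (17, 1)
  4P = (0, 15)
Match found at i = 4.

k = 4


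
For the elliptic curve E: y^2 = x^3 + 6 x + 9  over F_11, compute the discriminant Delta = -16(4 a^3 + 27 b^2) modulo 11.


4 a^3 + 27 b^2 = 4*6^3 + 27*9^2 = 864 + 2187 = 3051
Delta = -16 * (3051) = -48816
Delta mod 11 = 2

Delta = 2 (mod 11)


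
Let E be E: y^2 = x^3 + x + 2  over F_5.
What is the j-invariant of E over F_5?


Delta = -16(4 a^3 + 27 b^2) mod 5 = 3
-1728 * (4 a)^3 = -1728 * (4*1)^3 mod 5 = 3
j = 3 * 3^(-1) mod 5 = 1

j = 1 (mod 5)


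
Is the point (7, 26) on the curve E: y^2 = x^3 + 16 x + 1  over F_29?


Check whether y^2 = x^3 + 16 x + 1 (mod 29) for (x, y) = (7, 26).
LHS: y^2 = 26^2 mod 29 = 9
RHS: x^3 + 16 x + 1 = 7^3 + 16*7 + 1 mod 29 = 21
LHS != RHS

No, not on the curve


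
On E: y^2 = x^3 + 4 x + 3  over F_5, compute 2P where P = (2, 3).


Doubling: s = (3 x1^2 + a) / (2 y1)
s = (3*2^2 + 4) / (2*3) mod 5 = 1
x3 = s^2 - 2 x1 mod 5 = 1^2 - 2*2 = 2
y3 = s (x1 - x3) - y1 mod 5 = 1 * (2 - 2) - 3 = 2

2P = (2, 2)


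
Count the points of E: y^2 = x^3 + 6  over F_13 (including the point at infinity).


For each x in F_13, count y with y^2 = x^3 + 0 x + 6 mod 13:
  x = 2: RHS = 1, y in [1, 12]  -> 2 point(s)
  x = 5: RHS = 1, y in [1, 12]  -> 2 point(s)
  x = 6: RHS = 1, y in [1, 12]  -> 2 point(s)
Affine points: 6. Add the point at infinity: total = 7.

#E(F_13) = 7


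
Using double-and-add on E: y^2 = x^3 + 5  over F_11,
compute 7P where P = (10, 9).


k = 7 = 111_2 (binary, LSB first: 111)
Double-and-add from P = (10, 9):
  bit 0 = 1: acc = O + (10, 9) = (10, 9)
  bit 1 = 1: acc = (10, 9) + (6, 10) = (4, 6)
  bit 2 = 1: acc = (4, 6) + (0, 7) = (5, 8)

7P = (5, 8)


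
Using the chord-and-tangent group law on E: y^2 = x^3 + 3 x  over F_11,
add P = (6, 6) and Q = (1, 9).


P != Q, so use the chord formula.
s = (y2 - y1) / (x2 - x1) = (3) / (6) mod 11 = 6
x3 = s^2 - x1 - x2 mod 11 = 6^2 - 6 - 1 = 7
y3 = s (x1 - x3) - y1 mod 11 = 6 * (6 - 7) - 6 = 10

P + Q = (7, 10)


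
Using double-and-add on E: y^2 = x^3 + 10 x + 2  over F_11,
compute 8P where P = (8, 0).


k = 8 = 1000_2 (binary, LSB first: 0001)
Double-and-add from P = (8, 0):
  bit 0 = 0: acc unchanged = O
  bit 1 = 0: acc unchanged = O
  bit 2 = 0: acc unchanged = O
  bit 3 = 1: acc = O + O = O

8P = O


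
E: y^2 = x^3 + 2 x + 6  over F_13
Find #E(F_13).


For each x in F_13, count y with y^2 = x^3 + 2 x + 6 mod 13:
  x = 1: RHS = 9, y in [3, 10]  -> 2 point(s)
  x = 3: RHS = 0, y in [0]  -> 1 point(s)
  x = 4: RHS = 0, y in [0]  -> 1 point(s)
  x = 6: RHS = 0, y in [0]  -> 1 point(s)
  x = 7: RHS = 12, y in [5, 8]  -> 2 point(s)
  x = 8: RHS = 1, y in [1, 12]  -> 2 point(s)
  x = 9: RHS = 12, y in [5, 8]  -> 2 point(s)
  x = 10: RHS = 12, y in [5, 8]  -> 2 point(s)
  x = 12: RHS = 3, y in [4, 9]  -> 2 point(s)
Affine points: 15. Add the point at infinity: total = 16.

#E(F_13) = 16


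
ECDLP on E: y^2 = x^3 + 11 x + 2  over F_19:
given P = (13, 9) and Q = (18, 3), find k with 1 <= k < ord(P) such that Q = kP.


Enumerate multiples of P until we hit Q = (18, 3):
  1P = (13, 9)
  2P = (18, 16)
  3P = (12, 0)
  4P = (18, 3)
Match found at i = 4.

k = 4


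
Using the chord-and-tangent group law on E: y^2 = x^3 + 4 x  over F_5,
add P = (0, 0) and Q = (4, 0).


P != Q, so use the chord formula.
s = (y2 - y1) / (x2 - x1) = (0) / (4) mod 5 = 0
x3 = s^2 - x1 - x2 mod 5 = 0^2 - 0 - 4 = 1
y3 = s (x1 - x3) - y1 mod 5 = 0 * (0 - 1) - 0 = 0

P + Q = (1, 0)


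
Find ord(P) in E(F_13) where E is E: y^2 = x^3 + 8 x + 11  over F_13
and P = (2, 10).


Compute successive multiples of P until we hit O:
  1P = (2, 10)
  2P = (10, 8)
  3P = (10, 5)
  4P = (2, 3)
  5P = O

ord(P) = 5


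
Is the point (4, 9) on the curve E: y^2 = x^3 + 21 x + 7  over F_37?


Check whether y^2 = x^3 + 21 x + 7 (mod 37) for (x, y) = (4, 9).
LHS: y^2 = 9^2 mod 37 = 7
RHS: x^3 + 21 x + 7 = 4^3 + 21*4 + 7 mod 37 = 7
LHS = RHS

Yes, on the curve


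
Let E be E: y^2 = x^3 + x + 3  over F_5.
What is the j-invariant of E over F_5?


Delta = -16(4 a^3 + 27 b^2) mod 5 = 3
-1728 * (4 a)^3 = -1728 * (4*1)^3 mod 5 = 3
j = 3 * 3^(-1) mod 5 = 1

j = 1 (mod 5)


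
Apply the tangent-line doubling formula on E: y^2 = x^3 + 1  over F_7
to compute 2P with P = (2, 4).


Doubling: s = (3 x1^2 + a) / (2 y1)
s = (3*2^2 + 0) / (2*4) mod 7 = 5
x3 = s^2 - 2 x1 mod 7 = 5^2 - 2*2 = 0
y3 = s (x1 - x3) - y1 mod 7 = 5 * (2 - 0) - 4 = 6

2P = (0, 6)


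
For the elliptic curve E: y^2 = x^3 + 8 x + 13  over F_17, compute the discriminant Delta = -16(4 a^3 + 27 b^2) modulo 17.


4 a^3 + 27 b^2 = 4*8^3 + 27*13^2 = 2048 + 4563 = 6611
Delta = -16 * (6611) = -105776
Delta mod 17 = 15

Delta = 15 (mod 17)


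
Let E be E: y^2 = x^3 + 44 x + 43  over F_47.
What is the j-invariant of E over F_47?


Delta = -16(4 a^3 + 27 b^2) mod 47 = 33
-1728 * (4 a)^3 = -1728 * (4*44)^3 mod 47 = 27
j = 27 * 33^(-1) mod 47 = 35

j = 35 (mod 47)


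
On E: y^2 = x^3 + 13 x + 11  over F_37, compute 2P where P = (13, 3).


Doubling: s = (3 x1^2 + a) / (2 y1)
s = (3*13^2 + 13) / (2*3) mod 37 = 25
x3 = s^2 - 2 x1 mod 37 = 25^2 - 2*13 = 7
y3 = s (x1 - x3) - y1 mod 37 = 25 * (13 - 7) - 3 = 36

2P = (7, 36)


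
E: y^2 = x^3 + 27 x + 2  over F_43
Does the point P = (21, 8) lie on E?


Check whether y^2 = x^3 + 27 x + 2 (mod 43) for (x, y) = (21, 8).
LHS: y^2 = 8^2 mod 43 = 21
RHS: x^3 + 27 x + 2 = 21^3 + 27*21 + 2 mod 43 = 26
LHS != RHS

No, not on the curve


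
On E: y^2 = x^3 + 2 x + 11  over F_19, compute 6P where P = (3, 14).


k = 6 = 110_2 (binary, LSB first: 011)
Double-and-add from P = (3, 14):
  bit 0 = 0: acc unchanged = O
  bit 1 = 1: acc = O + (14, 16) = (14, 16)
  bit 2 = 1: acc = (14, 16) + (0, 7) = (9, 13)

6P = (9, 13)


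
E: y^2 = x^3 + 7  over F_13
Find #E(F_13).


For each x in F_13, count y with y^2 = x^3 + 0 x + 7 mod 13:
  x = 7: RHS = 12, y in [5, 8]  -> 2 point(s)
  x = 8: RHS = 12, y in [5, 8]  -> 2 point(s)
  x = 11: RHS = 12, y in [5, 8]  -> 2 point(s)
Affine points: 6. Add the point at infinity: total = 7.

#E(F_13) = 7


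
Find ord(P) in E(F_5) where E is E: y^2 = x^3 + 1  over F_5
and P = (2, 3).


Compute successive multiples of P until we hit O:
  1P = (2, 3)
  2P = (0, 1)
  3P = (4, 0)
  4P = (0, 4)
  5P = (2, 2)
  6P = O

ord(P) = 6


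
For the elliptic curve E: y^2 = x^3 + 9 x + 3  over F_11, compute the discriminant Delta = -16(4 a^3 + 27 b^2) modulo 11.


4 a^3 + 27 b^2 = 4*9^3 + 27*3^2 = 2916 + 243 = 3159
Delta = -16 * (3159) = -50544
Delta mod 11 = 1

Delta = 1 (mod 11)


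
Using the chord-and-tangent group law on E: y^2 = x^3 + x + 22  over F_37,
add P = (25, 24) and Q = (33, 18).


P != Q, so use the chord formula.
s = (y2 - y1) / (x2 - x1) = (31) / (8) mod 37 = 27
x3 = s^2 - x1 - x2 mod 37 = 27^2 - 25 - 33 = 5
y3 = s (x1 - x3) - y1 mod 37 = 27 * (25 - 5) - 24 = 35

P + Q = (5, 35)


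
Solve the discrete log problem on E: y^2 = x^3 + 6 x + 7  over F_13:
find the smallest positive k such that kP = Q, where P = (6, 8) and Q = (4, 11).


Enumerate multiples of P until we hit Q = (4, 11):
  1P = (6, 8)
  2P = (2, 1)
  3P = (4, 2)
  4P = (12, 0)
  5P = (4, 11)
Match found at i = 5.

k = 5


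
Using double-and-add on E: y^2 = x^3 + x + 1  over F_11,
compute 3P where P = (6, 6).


k = 3 = 11_2 (binary, LSB first: 11)
Double-and-add from P = (6, 6):
  bit 0 = 1: acc = O + (6, 6) = (6, 6)
  bit 1 = 1: acc = (6, 6) + (0, 10) = (3, 3)

3P = (3, 3)


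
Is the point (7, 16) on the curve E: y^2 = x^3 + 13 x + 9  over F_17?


Check whether y^2 = x^3 + 13 x + 9 (mod 17) for (x, y) = (7, 16).
LHS: y^2 = 16^2 mod 17 = 1
RHS: x^3 + 13 x + 9 = 7^3 + 13*7 + 9 mod 17 = 1
LHS = RHS

Yes, on the curve


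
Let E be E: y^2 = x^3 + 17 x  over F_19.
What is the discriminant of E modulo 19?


4 a^3 + 27 b^2 = 4*17^3 + 27*0^2 = 19652 + 0 = 19652
Delta = -16 * (19652) = -314432
Delta mod 19 = 18

Delta = 18 (mod 19)


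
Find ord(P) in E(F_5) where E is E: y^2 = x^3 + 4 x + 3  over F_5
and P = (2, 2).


Compute successive multiples of P until we hit O:
  1P = (2, 2)
  2P = (2, 3)
  3P = O

ord(P) = 3


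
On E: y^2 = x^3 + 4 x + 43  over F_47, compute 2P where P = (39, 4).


Doubling: s = (3 x1^2 + a) / (2 y1)
s = (3*39^2 + 4) / (2*4) mod 47 = 1
x3 = s^2 - 2 x1 mod 47 = 1^2 - 2*39 = 17
y3 = s (x1 - x3) - y1 mod 47 = 1 * (39 - 17) - 4 = 18

2P = (17, 18)


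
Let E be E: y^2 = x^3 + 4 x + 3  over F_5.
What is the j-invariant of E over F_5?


Delta = -16(4 a^3 + 27 b^2) mod 5 = 1
-1728 * (4 a)^3 = -1728 * (4*4)^3 mod 5 = 2
j = 2 * 1^(-1) mod 5 = 2

j = 2 (mod 5)


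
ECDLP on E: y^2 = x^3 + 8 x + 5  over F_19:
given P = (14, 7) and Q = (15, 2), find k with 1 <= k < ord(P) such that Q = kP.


Enumerate multiples of P until we hit Q = (15, 2):
  1P = (14, 7)
  2P = (15, 2)
Match found at i = 2.

k = 2


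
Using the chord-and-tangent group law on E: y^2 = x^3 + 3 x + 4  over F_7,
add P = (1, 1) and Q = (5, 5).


P != Q, so use the chord formula.
s = (y2 - y1) / (x2 - x1) = (4) / (4) mod 7 = 1
x3 = s^2 - x1 - x2 mod 7 = 1^2 - 1 - 5 = 2
y3 = s (x1 - x3) - y1 mod 7 = 1 * (1 - 2) - 1 = 5

P + Q = (2, 5)


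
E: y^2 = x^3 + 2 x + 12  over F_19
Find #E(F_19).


For each x in F_19, count y with y^2 = x^3 + 2 x + 12 mod 19:
  x = 2: RHS = 5, y in [9, 10]  -> 2 point(s)
  x = 3: RHS = 7, y in [8, 11]  -> 2 point(s)
  x = 10: RHS = 6, y in [5, 14]  -> 2 point(s)
  x = 11: RHS = 16, y in [4, 15]  -> 2 point(s)
  x = 12: RHS = 16, y in [4, 15]  -> 2 point(s)
  x = 15: RHS = 16, y in [4, 15]  -> 2 point(s)
  x = 16: RHS = 17, y in [6, 13]  -> 2 point(s)
  x = 17: RHS = 0, y in [0]  -> 1 point(s)
  x = 18: RHS = 9, y in [3, 16]  -> 2 point(s)
Affine points: 17. Add the point at infinity: total = 18.

#E(F_19) = 18


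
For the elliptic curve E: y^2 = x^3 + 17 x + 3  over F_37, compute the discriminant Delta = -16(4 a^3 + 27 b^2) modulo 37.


4 a^3 + 27 b^2 = 4*17^3 + 27*3^2 = 19652 + 243 = 19895
Delta = -16 * (19895) = -318320
Delta mod 37 = 28

Delta = 28 (mod 37)


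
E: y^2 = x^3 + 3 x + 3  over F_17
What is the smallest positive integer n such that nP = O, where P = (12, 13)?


Compute successive multiples of P until we hit O:
  1P = (12, 13)
  2P = (2, 0)
  3P = (12, 4)
  4P = O

ord(P) = 4


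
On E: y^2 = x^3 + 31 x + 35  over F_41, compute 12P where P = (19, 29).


k = 12 = 1100_2 (binary, LSB first: 0011)
Double-and-add from P = (19, 29):
  bit 0 = 0: acc unchanged = O
  bit 1 = 0: acc unchanged = O
  bit 2 = 1: acc = O + (2, 33) = (2, 33)
  bit 3 = 1: acc = (2, 33) + (21, 36) = (22, 7)

12P = (22, 7)


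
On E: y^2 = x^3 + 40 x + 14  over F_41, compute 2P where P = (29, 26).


Doubling: s = (3 x1^2 + a) / (2 y1)
s = (3*29^2 + 40) / (2*26) mod 41 = 28
x3 = s^2 - 2 x1 mod 41 = 28^2 - 2*29 = 29
y3 = s (x1 - x3) - y1 mod 41 = 28 * (29 - 29) - 26 = 15

2P = (29, 15)


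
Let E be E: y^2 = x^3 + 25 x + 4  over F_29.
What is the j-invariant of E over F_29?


Delta = -16(4 a^3 + 27 b^2) mod 29 = 26
-1728 * (4 a)^3 = -1728 * (4*25)^3 mod 29 = 3
j = 3 * 26^(-1) mod 29 = 28

j = 28 (mod 29)


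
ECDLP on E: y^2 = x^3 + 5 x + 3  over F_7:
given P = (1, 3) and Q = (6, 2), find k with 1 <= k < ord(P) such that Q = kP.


Enumerate multiples of P until we hit Q = (6, 2):
  1P = (1, 3)
  2P = (6, 2)
Match found at i = 2.

k = 2


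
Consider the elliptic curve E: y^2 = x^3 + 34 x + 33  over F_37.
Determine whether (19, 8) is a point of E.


Check whether y^2 = x^3 + 34 x + 33 (mod 37) for (x, y) = (19, 8).
LHS: y^2 = 8^2 mod 37 = 27
RHS: x^3 + 34 x + 33 = 19^3 + 34*19 + 33 mod 37 = 27
LHS = RHS

Yes, on the curve


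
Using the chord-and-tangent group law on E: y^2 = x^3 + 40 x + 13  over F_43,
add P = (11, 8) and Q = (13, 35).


P != Q, so use the chord formula.
s = (y2 - y1) / (x2 - x1) = (27) / (2) mod 43 = 35
x3 = s^2 - x1 - x2 mod 43 = 35^2 - 11 - 13 = 40
y3 = s (x1 - x3) - y1 mod 43 = 35 * (11 - 40) - 8 = 9

P + Q = (40, 9)


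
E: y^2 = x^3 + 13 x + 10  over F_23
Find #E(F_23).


For each x in F_23, count y with y^2 = x^3 + 13 x + 10 mod 23:
  x = 1: RHS = 1, y in [1, 22]  -> 2 point(s)
  x = 5: RHS = 16, y in [4, 19]  -> 2 point(s)
  x = 10: RHS = 13, y in [6, 17]  -> 2 point(s)
  x = 11: RHS = 12, y in [9, 14]  -> 2 point(s)
  x = 12: RHS = 8, y in [10, 13]  -> 2 point(s)
  x = 16: RHS = 13, y in [6, 17]  -> 2 point(s)
  x = 18: RHS = 4, y in [2, 21]  -> 2 point(s)
  x = 19: RHS = 9, y in [3, 20]  -> 2 point(s)
  x = 20: RHS = 13, y in [6, 17]  -> 2 point(s)
Affine points: 18. Add the point at infinity: total = 19.

#E(F_23) = 19


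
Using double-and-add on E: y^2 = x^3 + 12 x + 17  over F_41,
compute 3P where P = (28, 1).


k = 3 = 11_2 (binary, LSB first: 11)
Double-and-add from P = (28, 1):
  bit 0 = 1: acc = O + (28, 1) = (28, 1)
  bit 1 = 1: acc = (28, 1) + (34, 0) = (28, 40)

3P = (28, 40)


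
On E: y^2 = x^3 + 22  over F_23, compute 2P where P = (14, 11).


Doubling: s = (3 x1^2 + a) / (2 y1)
s = (3*14^2 + 0) / (2*11) mod 23 = 10
x3 = s^2 - 2 x1 mod 23 = 10^2 - 2*14 = 3
y3 = s (x1 - x3) - y1 mod 23 = 10 * (14 - 3) - 11 = 7

2P = (3, 7)


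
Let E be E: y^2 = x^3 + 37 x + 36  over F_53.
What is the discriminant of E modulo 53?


4 a^3 + 27 b^2 = 4*37^3 + 27*36^2 = 202612 + 34992 = 237604
Delta = -16 * (237604) = -3801664
Delta mod 53 = 26

Delta = 26 (mod 53)


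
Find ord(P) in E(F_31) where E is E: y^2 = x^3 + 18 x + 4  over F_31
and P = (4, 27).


Compute successive multiples of P until we hit O:
  1P = (4, 27)
  2P = (0, 2)
  3P = (6, 7)
  4P = (28, 27)
  5P = (30, 4)
  6P = (7, 15)
  7P = (5, 8)
  8P = (11, 13)
  ... (continuing to 24P)
  24P = O

ord(P) = 24


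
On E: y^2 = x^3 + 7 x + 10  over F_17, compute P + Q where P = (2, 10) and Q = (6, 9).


P != Q, so use the chord formula.
s = (y2 - y1) / (x2 - x1) = (16) / (4) mod 17 = 4
x3 = s^2 - x1 - x2 mod 17 = 4^2 - 2 - 6 = 8
y3 = s (x1 - x3) - y1 mod 17 = 4 * (2 - 8) - 10 = 0

P + Q = (8, 0)


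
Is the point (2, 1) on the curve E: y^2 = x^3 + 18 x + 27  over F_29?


Check whether y^2 = x^3 + 18 x + 27 (mod 29) for (x, y) = (2, 1).
LHS: y^2 = 1^2 mod 29 = 1
RHS: x^3 + 18 x + 27 = 2^3 + 18*2 + 27 mod 29 = 13
LHS != RHS

No, not on the curve


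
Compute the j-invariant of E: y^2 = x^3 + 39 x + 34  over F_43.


Delta = -16(4 a^3 + 27 b^2) mod 43 = 21
-1728 * (4 a)^3 = -1728 * (4*39)^3 mod 43 = 2
j = 2 * 21^(-1) mod 43 = 39

j = 39 (mod 43)
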